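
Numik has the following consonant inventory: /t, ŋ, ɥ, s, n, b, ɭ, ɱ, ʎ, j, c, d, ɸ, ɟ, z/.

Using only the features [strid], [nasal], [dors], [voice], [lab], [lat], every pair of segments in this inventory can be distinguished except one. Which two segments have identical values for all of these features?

On the given features, /ɟ/ and /j/ have an identical profile: [-strident], [-nasal], [+dorsal], [+voice], [-labial], [-lateral]. No other two segments in the inventory coincide on all 6 features. (They do differ in [sonorant] and [continuant], which are not among the given features.)

ɟ, j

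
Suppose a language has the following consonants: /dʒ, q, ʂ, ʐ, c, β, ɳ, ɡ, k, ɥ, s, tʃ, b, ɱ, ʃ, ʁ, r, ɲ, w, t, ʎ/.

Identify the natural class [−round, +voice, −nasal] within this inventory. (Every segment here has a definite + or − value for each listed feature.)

Checking each segment against [−round], [+voice], [−nasal]: /dʒ/ (voiced postalveolar affricate), /ʐ/ (voiced retroflex fricative), /β/ (voiced bilabial fricative), /ɡ/ (voiced velar stop), /b/ (voiced bilabial stop), /ʁ/ (voiced uvular fricative), among others, satisfy every feature; every other segment in the inventory fails at least one.

dʒ, ʐ, β, ɡ, b, ʁ, r, ʎ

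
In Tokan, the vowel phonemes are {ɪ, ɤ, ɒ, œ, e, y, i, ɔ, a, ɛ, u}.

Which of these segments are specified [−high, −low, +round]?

œ, ɔ

Checking each segment against [−high], [−low], [+round]: /œ/ (mid front rounded lax vowel), /ɔ/ (mid back rounded lax vowel) satisfy every feature; every other segment in the inventory fails at least one.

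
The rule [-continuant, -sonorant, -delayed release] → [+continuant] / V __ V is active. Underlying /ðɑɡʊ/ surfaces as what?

/ɡ/ satisfies [-continuant, -sonorant, -delayed release] and sits in V __ V. The [+continuant] counterpart of the voiced velar stop is /ɣ/. Other segments in /ðɑɡʊ/ either fail the structural description or are not in the environment, so the surface form is [ðɑɣʊ].

[ðɑɣʊ]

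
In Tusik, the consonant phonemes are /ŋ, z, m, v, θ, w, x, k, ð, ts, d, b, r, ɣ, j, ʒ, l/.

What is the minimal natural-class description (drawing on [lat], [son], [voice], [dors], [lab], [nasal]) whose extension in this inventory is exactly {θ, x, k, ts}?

/θ, x, k, ts/ are exactly the [−voice] segments in the inventory, so a single feature suffices.

[−voice]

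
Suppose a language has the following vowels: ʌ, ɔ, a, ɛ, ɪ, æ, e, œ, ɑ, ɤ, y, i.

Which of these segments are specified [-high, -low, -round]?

ʌ, ɛ, e, ɤ

Checking each segment against [-high], [-low], [-round]: /ʌ/ (mid back unrounded lax vowel), /ɛ/ (mid front unrounded lax vowel), /e/ (mid front unrounded tense vowel), /ɤ/ (mid back unrounded tense vowel) satisfy every feature; every other segment in the inventory fails at least one.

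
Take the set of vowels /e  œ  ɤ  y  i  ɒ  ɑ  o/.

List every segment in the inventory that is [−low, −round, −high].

Eliminate segments failing any feature: /œ, y, o/ are [+round]; /i/ is [+high]; /ɒ, ɑ/ are [+low]. The remaining /e, ɤ/ satisfy [−low], [−round], [−high].

e, ɤ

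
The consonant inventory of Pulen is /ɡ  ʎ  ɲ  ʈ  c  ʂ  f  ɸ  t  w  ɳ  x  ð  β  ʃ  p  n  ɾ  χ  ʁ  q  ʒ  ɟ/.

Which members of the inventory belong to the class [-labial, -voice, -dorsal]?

Eliminate segments failing any feature: /ɡ, ʎ, ɲ, ɳ, ð, n, ɾ, ʁ, ʒ, ɟ/ are [+voice]; /c, x, χ, q/ are [+dorsal]; /f, ɸ, w, β, p/ are [+labial]. The remaining /ʈ, ʂ, t, ʃ/ satisfy [-labial], [-voice], [-dorsal].

ʈ, ʂ, t, ʃ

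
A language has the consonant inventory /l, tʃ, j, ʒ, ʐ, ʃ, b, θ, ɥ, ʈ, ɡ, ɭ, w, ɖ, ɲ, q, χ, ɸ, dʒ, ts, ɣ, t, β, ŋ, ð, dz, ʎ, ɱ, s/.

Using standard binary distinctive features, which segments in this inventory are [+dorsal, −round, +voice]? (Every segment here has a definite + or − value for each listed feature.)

j, ɡ, ɲ, ɣ, ŋ, ʎ

First, the [+dorsal] segments are /j, ɥ, ɡ, w, ɲ, q, χ, ɣ, ŋ, ʎ/.
Intersecting with [−round] gives /j, ɡ, ɲ, q, χ, ɣ, ŋ, ʎ/.
Among these, [+voice] leaves /j, ɡ, ɲ, ɣ, ŋ, ʎ/.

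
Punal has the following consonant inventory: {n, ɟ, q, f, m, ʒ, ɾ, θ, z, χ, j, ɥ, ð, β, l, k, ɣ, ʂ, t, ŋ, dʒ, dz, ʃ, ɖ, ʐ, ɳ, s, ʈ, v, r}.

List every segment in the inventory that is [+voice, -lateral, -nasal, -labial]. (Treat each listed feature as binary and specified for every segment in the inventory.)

Checking each segment against [+voice], [-lateral], [-nasal], [-labial]: /ɟ/ (voiced palatal stop), /ʒ/ (voiced postalveolar fricative), /ɾ/ (alveolar tap), /z/ (voiced alveolar fricative), /j/ (palatal glide), /ð/ (voiced dental fricative), among others, satisfy every feature; every other segment in the inventory fails at least one.

ɟ, ʒ, ɾ, z, j, ð, ɣ, dʒ, dz, ɖ, ʐ, r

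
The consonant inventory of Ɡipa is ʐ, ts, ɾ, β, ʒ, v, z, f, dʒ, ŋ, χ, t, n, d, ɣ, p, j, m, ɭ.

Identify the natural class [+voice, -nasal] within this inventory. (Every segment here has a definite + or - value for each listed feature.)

Checking each segment against [+voice], [-nasal]: /ʐ/ (voiced retroflex fricative), /ɾ/ (alveolar tap), /β/ (voiced bilabial fricative), /ʒ/ (voiced postalveolar fricative), /v/ (voiced labiodental fricative), /z/ (voiced alveolar fricative), among others, satisfy every feature; every other segment in the inventory fails at least one.

ʐ, ɾ, β, ʒ, v, z, dʒ, d, ɣ, j, ɭ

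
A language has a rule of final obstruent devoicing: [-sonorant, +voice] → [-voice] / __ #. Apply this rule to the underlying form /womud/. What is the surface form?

Only the final segment /d/ is both word-final and matches the structural description. It is a voiced alveolar stop, so [-sonorant, +voice] holds; changing it to [-voice] with all other features held fixed yields /t/ (voiceless alveolar stop). No other segment meets both the structural description and the environment, so the output is [womut].

[womut]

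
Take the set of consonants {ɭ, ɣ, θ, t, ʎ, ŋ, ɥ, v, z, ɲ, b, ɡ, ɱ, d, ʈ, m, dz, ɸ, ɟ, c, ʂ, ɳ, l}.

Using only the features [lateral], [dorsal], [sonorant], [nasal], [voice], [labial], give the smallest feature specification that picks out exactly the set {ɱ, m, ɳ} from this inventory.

[+nasal, -dorsal]

Every target segment is [+nasal], [-dorsal]; each remaining inventory member fails at least one of these. Each conjunct is needed — [-dorsal] alone would also admit /ɭ, θ, t, v, …/; [+nasal] alone would also admit /ŋ, ɲ/ — and no other single listed feature has exactly this extension, so two is the minimum.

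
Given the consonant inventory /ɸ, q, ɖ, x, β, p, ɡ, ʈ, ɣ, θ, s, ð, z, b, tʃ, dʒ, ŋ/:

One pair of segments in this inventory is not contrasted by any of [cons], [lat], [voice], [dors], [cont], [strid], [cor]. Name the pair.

ŋ, ɡ

/ŋ/ (velar nasal) and /ɡ/ (voiced velar stop) are both [+consonantal], [-lateral], [+voice], [+dorsal], [-continuant], [-strident], [-coronal], so none of the listed features separates them. (They do differ in [sonorant] and [nasal], which are not among the given features.) Every other pair in the inventory differs on at least one listed feature.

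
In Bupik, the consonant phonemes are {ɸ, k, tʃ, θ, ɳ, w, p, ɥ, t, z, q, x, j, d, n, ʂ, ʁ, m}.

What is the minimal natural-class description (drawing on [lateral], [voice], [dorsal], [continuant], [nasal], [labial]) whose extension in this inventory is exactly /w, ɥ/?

[+labial, +dorsal]

/w, ɥ/ are all [+labial], [+dorsal], and no other segment in the inventory matches both values. Dropping any one of them over-generates: [+dorsal] alone would also admit /k, q, x, j, …/; [+labial] alone would also admit /ɸ, p, m/. No other single listed feature picks out exactly this set either, so fewer than two features will not do.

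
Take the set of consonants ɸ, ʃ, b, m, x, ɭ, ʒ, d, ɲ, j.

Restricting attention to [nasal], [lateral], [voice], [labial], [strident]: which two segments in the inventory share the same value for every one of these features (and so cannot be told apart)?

/j/ (palatal glide) and /d/ (voiced alveolar stop) are both [−nasal], [−lateral], [+voice], [−labial], [−strident], so none of the listed features separates them. (They do differ in [sonorant], [continuant] and [dorsal], which are not among the given features.) Every other pair in the inventory differs on at least one listed feature.

j, d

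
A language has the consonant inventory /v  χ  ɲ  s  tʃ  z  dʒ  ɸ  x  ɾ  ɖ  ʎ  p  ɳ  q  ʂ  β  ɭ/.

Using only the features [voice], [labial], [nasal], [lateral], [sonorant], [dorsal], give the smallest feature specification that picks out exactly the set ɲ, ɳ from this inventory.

[+nasal]

/ɲ, ɳ/ are exactly the [+nasal] segments in the inventory, so a single feature suffices.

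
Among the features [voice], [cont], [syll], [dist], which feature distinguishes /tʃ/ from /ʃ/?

[continuant]

The two segments share [−voice], [−syllabic], [+distributed]. The only feature from the list on which they differ: /tʃ/ is [−continuant] while /ʃ/ is [+continuant].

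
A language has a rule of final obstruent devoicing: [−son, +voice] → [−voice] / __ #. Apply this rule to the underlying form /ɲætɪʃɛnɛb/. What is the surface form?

[ɲætɪʃɛnɛp]

Only the final segment /b/ is both word-final and matches the structural description. It is a voiced bilabial stop, so [−son, +voice] holds; changing it to [−voice] with all other features held fixed yields /p/ (voiceless bilabial stop). No other segment meets both the structural description and the environment, so the output is [ɲætɪʃɛnɛp].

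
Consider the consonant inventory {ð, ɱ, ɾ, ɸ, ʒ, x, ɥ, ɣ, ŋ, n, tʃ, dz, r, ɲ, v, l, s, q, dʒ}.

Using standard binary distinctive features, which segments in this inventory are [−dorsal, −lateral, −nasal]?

ð, ɾ, ɸ, ʒ, tʃ, dz, r, v, s, dʒ

Eliminate segments failing any feature: /ɱ, n/ are [+nasal]; /x, ɥ, ɣ, ŋ, ɲ, q/ are [+dorsal]; /l/ is [+lateral]. The remaining /ð, ɾ, ɸ, ʒ, tʃ, dz, r, v, s, dʒ/ satisfy [−dorsal], [−lateral], [−nasal].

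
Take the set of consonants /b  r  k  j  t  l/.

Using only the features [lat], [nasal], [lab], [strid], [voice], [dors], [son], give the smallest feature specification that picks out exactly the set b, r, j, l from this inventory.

The target set is precisely the extension of [+voice] in this inventory.

[+voice]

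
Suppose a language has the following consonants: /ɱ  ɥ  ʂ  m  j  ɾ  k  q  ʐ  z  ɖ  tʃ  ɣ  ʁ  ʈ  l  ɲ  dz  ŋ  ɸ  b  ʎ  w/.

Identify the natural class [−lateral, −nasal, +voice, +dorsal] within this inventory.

ɥ, j, ɣ, ʁ, w

The [−lateral] segments are /ɱ, ɥ, ʂ, m, j, ɾ, k, q, ʐ, z, ɖ, tʃ, ɣ, ʁ, ʈ, ɲ, dz, ŋ, ɸ, b, w/.
Within that set, [−nasal] gives /ɥ, ʂ, j, ɾ, k, q, ʐ, z, ɖ, tʃ, ɣ, ʁ, ʈ, dz, ɸ, b, w/.
Among these, [+voice] gives /ɥ, j, ɾ, ʐ, z, ɖ, ɣ, ʁ, dz, b, w/.
Within that set, [+dorsal] leaves /ɥ, j, ɣ, ʁ, w/.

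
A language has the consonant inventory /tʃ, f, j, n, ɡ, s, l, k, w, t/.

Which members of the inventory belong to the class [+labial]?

The [+labial] segments here are /f, w/; the remaining /tʃ, j, n, ɡ, s, l, k, t/ are [−labial].

f, w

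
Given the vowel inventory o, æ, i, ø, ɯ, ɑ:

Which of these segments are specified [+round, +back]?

o

Among the inventory, the [+round] segments are /o, ø/.
Among these, [+back] leaves /o/.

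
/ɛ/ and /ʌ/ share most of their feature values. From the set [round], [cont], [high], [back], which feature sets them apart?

/ɛ/ (mid front unrounded lax vowel) and /ʌ/ (mid back unrounded lax vowel) agree on [-round], [+continuant], [-high]. They differ on [back] (/ɛ/ [-], /ʌ/ [+]).

[back]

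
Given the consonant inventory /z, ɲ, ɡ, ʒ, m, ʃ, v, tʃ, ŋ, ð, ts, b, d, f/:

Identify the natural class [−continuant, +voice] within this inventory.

ɲ, ɡ, m, ŋ, b, d

Eliminate segments failing any feature: /z, ʒ, ʃ, v, ð, f/ are [+continuant]; /tʃ, ts/ are [−voice]. The remaining /ɲ, ɡ, m, ŋ, b, d/ satisfy [−continuant], [+voice].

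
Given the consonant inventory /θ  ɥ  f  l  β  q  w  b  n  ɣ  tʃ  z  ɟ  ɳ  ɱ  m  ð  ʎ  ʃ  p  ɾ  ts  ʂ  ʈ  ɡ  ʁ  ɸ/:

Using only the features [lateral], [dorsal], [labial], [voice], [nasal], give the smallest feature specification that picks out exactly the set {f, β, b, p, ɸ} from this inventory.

The class [-nasal], [+labial], [-dorsal] has exactly /f, β, b, p, ɸ/ as its extension in this inventory. No smaller conjunction from the listed features achieves this: [+labial, -dorsal] alone would also admit /ɱ, m/; [-nasal, -dorsal] alone would also admit /θ, l, tʃ, z, …/; [-nasal, +labial] alone would also admit /ɥ, w/; and checking the remaining two-feature bundles turns up none with this extension.

[-nasal, +labial, -dorsal]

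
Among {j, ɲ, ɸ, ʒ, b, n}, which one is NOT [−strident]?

ʒ

/ʒ/ is the voiced postalveolar fricative, which is [+strident]; the rest — /ɲ, j, ɸ, n, b/ — are [−strident].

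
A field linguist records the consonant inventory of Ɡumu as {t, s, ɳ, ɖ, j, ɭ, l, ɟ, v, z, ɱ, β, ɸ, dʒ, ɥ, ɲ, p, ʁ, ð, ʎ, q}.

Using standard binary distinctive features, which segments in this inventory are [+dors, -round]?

Eliminate segments failing any feature: /t, s, ɳ, ɖ, ɭ, l, v, z, ɱ, β, ɸ, dʒ, p, ð/ are [-dorsal]; /ɥ/ is [+round]. The remaining /j, ɟ, ɲ, ʁ, ʎ, q/ satisfy [+dorsal], [-round].

j, ɟ, ɲ, ʁ, ʎ, q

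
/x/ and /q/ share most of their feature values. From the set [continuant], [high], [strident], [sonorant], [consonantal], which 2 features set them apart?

[continuant], [high]

/x/ (voiceless velar fricative) and /q/ (voiceless uvular stop) agree on [-strident], [-sonorant], [+consonantal]. They differ on [continuant] (/x/ [+], /q/ [-]), [high] (/x/ [+], /q/ [-]).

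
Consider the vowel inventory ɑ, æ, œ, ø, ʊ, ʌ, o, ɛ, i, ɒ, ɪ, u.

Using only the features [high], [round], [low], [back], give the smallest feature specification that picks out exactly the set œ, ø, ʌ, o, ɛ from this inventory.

[-high, -low]

Every target segment is [-high], [-low]; each remaining inventory member fails at least one of these. Each conjunct is needed — [-low] alone would also admit /ʊ, i, ɪ, u/; [-high] alone would also admit /ɑ, æ, ɒ/ — and no other single listed feature has exactly this extension, so two is the minimum.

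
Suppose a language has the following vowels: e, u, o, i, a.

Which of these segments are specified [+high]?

u, i

The feature [high] marks segments produced with the tongue body raised. In this inventory /u, i/ have that property, so they are [+high]; /e, o, a/ are [−high].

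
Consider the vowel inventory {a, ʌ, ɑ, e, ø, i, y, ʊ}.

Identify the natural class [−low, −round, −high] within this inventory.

ʌ, e

Among the inventory, the [−low] segments are /ʌ, e, ø, i, y, ʊ/.
Among these, [−round] gives /ʌ, e, i/.
Of those, [−high] leaves /ʌ, e/.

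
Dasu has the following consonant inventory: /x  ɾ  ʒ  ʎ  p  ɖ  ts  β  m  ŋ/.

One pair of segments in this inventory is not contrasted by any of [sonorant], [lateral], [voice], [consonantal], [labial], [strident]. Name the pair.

Both /ɾ/ and /ŋ/ are [+sonorant], [-lateral], [+voice], [+consonantal], [-labial], [-strident]. Since the list omits [nasal], [coronal] and [dorsal] — which do distinguish the alveolar tap from the velar nasal — this pair collapses; all other pairs remain distinct.

ɾ, ŋ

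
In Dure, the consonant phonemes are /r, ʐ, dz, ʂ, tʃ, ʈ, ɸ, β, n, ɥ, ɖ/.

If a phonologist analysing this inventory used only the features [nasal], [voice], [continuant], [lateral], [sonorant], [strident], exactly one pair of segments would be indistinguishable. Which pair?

Both /ɥ/ and /r/ are [-nasal], [+voice], [+continuant], [-lateral], [+sonorant], [-strident]. Since the list omits [labial], [round] and [dorsal] — which do distinguish the labial-palatal glide from the alveolar trill — this pair collapses; all other pairs remain distinct.

ɥ, r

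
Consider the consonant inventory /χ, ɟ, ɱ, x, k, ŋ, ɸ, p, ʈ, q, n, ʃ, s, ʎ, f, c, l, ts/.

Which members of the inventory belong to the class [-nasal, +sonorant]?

The [-nasal] segments are /χ, ɟ, x, k, ɸ, p, ʈ, q, ʃ, s, ʎ, f, c, l, ts/.
Of those, [+sonorant] leaves /ʎ, l/.

ʎ, l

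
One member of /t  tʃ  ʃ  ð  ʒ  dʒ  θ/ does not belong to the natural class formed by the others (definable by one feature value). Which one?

t

/ʒ, θ, ʃ, ð, tʃ, dʒ/ are all [+distributed], but /t/ (voiceless alveolar stop) is [-distributed]. No other single segment can be removed to leave a set sharing one feature value that the removed segment lacks, so /t/ is the odd one out.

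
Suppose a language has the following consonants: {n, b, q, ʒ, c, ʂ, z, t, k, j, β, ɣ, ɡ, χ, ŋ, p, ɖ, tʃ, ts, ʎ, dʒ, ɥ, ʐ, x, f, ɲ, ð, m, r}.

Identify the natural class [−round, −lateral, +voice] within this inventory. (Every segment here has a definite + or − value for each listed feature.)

Eliminate segments failing any feature: /q, c, ʂ, t, k, χ, p, tʃ, ts, x, f/ are [−voice]; /ʎ/ is [+lateral]; /ɥ/ is [+round]. The remaining /n, b, ʒ, z, j, β, ɣ, ɡ, ŋ, ɖ, dʒ, ʐ, ɲ, ð, m, r/ satisfy [−round], [−lateral], [+voice].

n, b, ʒ, z, j, β, ɣ, ɡ, ŋ, ɖ, dʒ, ʐ, ɲ, ð, m, r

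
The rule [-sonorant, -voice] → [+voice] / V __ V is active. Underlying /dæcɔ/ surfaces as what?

Only /c/ occurs between two vowels (/æ/ __ /ɔ/) and matches the structural description. It is a voiceless palatal stop, so [-sonorant, -voice] holds; changing it to [+voice] with all other features held fixed yields /ɟ/ (voiced palatal stop). No other segment meets both the structural description and the environment, so the output is [dæɟɔ].

[dæɟɔ]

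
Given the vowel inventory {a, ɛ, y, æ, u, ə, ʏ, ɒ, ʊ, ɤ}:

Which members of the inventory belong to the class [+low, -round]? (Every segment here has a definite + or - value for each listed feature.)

a, æ

The [+low] segments are /a, æ, ɒ/.
Then [-round] leaves /a, æ/.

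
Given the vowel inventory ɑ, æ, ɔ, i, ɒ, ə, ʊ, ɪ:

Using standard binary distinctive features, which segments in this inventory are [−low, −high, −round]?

The [−low] segments are /ɔ, i, ə, ʊ, ɪ/.
Among these, [−high] gives /ɔ, ə/.
Among these, [−round] leaves /ə/.

ə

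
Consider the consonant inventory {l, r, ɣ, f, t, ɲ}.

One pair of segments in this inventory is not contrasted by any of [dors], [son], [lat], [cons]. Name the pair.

On the given features, /t/ and /f/ have an identical profile: [-dorsal], [-sonorant], [-lateral], [+consonantal]. No other two segments in the inventory coincide on all 4 features. (They do differ in [continuant], [labial] and [coronal], which are not among the given features.)

t, f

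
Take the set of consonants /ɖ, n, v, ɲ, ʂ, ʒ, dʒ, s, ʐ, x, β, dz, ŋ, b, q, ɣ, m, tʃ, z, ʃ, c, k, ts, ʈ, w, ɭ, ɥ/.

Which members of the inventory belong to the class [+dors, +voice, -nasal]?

Checking each segment against [+dorsal], [+voice], [-nasal]: /ɣ/ (voiced velar fricative), /w/ (labial-velar glide), /ɥ/ (labial-palatal glide) satisfy every feature; every other segment in the inventory fails at least one.

ɣ, w, ɥ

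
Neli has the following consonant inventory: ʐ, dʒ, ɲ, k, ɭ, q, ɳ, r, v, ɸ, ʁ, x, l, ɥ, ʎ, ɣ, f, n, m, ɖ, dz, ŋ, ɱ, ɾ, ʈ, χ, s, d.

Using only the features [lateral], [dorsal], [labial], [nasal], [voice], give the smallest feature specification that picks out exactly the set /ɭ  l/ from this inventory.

The class [+lateral], [-dorsal] has exactly /ɭ, l/ as its extension in this inventory. No smaller conjunction from the listed features achieves this: [-dorsal] alone would also admit /ʐ, dʒ, ɳ, r, …/; [+lateral] alone would also admit /ʎ/; and checking the remaining single features turns up none with this extension.

[+lateral, -dorsal]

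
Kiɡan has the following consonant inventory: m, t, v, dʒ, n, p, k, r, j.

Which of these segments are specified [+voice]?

The [+voice] segments here are /m, v, dʒ, n, r, j/; the remaining /t, p, k/ are [−voice].

m, v, dʒ, n, r, j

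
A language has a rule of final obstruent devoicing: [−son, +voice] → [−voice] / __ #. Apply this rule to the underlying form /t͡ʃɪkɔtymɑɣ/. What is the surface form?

Only the final segment /ɣ/ is both word-final and matches the structural description. It is a voiced velar fricative, so [−son, +voice] holds; changing it to [−voice] with all other features held fixed yields /x/ (voiceless velar fricative). No other segment meets both the structural description and the environment, so the output is [t͡ʃɪkɔtymɑx].

[t͡ʃɪkɔtymɑx]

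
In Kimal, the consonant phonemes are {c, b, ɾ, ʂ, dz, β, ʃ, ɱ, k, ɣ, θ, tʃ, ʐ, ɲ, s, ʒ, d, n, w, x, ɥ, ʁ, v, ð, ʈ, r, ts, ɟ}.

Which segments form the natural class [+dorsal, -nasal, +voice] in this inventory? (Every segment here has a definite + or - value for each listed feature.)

ɣ, w, ɥ, ʁ, ɟ

Checking each segment against [+dorsal], [-nasal], [+voice]: /ɣ/ (voiced velar fricative), /w/ (labial-velar glide), /ɥ/ (labial-palatal glide), /ʁ/ (voiced uvular fricative), /ɟ/ (voiced palatal stop) satisfy every feature; every other segment in the inventory fails at least one.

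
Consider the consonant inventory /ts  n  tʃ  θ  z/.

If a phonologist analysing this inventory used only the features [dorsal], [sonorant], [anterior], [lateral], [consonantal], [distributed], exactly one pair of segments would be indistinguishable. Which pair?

On the given features, /ts/ and /z/ have an identical profile: [-dorsal], [-sonorant], [+anterior], [-lateral], [+consonantal], [-distributed]. No other two segments in the inventory coincide on all 6 features. (They do differ in [voice] and [continuant], which are not among the given features.)

ts, z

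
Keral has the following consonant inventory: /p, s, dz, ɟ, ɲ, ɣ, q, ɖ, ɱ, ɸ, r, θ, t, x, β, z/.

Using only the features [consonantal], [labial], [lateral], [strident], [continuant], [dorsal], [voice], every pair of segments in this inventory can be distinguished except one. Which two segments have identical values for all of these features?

Both /ɟ/ and /ɲ/ are [+consonantal], [−labial], [−lateral], [−strident], [−continuant], [+dorsal], [+voice]. Since the list omits [sonorant] and [nasal] — which do distinguish the voiced palatal stop from the palatal nasal — this pair collapses; all other pairs remain distinct.

ɟ, ɲ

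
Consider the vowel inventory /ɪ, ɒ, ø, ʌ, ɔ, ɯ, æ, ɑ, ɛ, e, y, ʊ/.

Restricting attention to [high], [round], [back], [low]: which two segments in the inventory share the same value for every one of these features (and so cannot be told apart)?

ɛ, e

On the given features, /ɛ/ and /e/ have an identical profile: [−high], [−round], [−back], [−low]. No other two segments in the inventory coincide on all 4 features. (They do differ in [tense], which is not among the given features.)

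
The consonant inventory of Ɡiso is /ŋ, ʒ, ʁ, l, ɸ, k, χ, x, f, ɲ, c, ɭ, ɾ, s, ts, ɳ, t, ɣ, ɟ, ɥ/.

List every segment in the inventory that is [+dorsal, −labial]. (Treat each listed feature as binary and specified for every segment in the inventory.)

ŋ, ʁ, k, χ, x, ɲ, c, ɣ, ɟ

Eliminate segments failing any feature: /ʒ, l, ɸ, f, ɭ, ɾ, s, ts, ɳ, t/ are [−dorsal]; /ɥ/ is [+labial]. The remaining /ŋ, ʁ, k, χ, x, ɲ, c, ɣ, ɟ/ satisfy [+dorsal], [−labial].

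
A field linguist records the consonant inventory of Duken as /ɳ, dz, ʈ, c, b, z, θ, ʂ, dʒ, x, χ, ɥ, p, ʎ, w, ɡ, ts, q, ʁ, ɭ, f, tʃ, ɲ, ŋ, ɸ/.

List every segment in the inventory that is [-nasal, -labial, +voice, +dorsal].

Eliminate segments failing any feature: /ɳ, ɲ, ŋ/ are [+nasal]; /dz, z, dʒ, ɭ/ are [-dorsal]; /ʈ, c, θ, ʂ, x, χ, ts, q, tʃ/ are [-voice]; /b, ɥ, p, w, f, ɸ/ are [+labial]. The remaining /ʎ, ɡ, ʁ/ satisfy [-nasal], [-labial], [+voice], [+dorsal].

ʎ, ɡ, ʁ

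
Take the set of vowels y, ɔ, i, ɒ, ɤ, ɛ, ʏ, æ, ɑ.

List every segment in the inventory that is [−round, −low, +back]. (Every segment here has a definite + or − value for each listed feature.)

Eliminate segments failing any feature: /y, ɔ, ɒ, ʏ/ are [+round]; /i, ɛ/ are [−back]; /æ, ɑ/ are [+low]. The remaining /ɤ/ satisfy [−round], [−low], [+back].

ɤ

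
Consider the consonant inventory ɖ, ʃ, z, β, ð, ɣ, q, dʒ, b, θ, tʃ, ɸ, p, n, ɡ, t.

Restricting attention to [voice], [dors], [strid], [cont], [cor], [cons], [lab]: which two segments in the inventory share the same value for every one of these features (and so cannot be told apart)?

Both /n/ and /ɖ/ are [+voice], [−dorsal], [−strident], [−continuant], [+coronal], [+consonantal], [−labial]. Since the list omits [sonorant], [nasal] and [anterior] — which do distinguish the alveolar nasal from the voiced retroflex stop — this pair collapses; all other pairs remain distinct.

n, ɖ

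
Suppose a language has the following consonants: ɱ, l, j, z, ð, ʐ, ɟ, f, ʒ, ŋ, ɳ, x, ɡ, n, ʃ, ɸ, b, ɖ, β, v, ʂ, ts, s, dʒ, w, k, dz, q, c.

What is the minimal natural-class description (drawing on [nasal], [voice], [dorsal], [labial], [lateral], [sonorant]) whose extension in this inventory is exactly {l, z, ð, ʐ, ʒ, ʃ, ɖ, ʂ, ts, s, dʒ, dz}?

Every target segment is [−nasal], [−labial], [−dorsal]; each remaining inventory member fails at least one of these. Each conjunct is needed — [−labial, −dorsal] alone would also admit /ɳ, n/; [−nasal, −dorsal] alone would also admit /f, ɸ, b, β, …/; [−nasal, −labial] alone would also admit /j, ɟ, x, ɡ, …/ — and no other combination of two listed features has exactly this extension, so three is the minimum.

[−nasal, −labial, −dorsal]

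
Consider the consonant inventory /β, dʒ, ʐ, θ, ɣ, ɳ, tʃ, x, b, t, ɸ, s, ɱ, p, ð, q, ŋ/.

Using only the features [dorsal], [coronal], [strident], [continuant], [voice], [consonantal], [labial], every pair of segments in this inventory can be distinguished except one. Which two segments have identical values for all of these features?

b, ɱ

Both /b/ and /ɱ/ are [-dorsal], [-coronal], [-strident], [-continuant], [+voice], [+consonantal], [+labial]. Since the list omits [sonorant] and [nasal] — which do distinguish the voiced bilabial stop from the labiodental nasal — this pair collapses; all other pairs remain distinct.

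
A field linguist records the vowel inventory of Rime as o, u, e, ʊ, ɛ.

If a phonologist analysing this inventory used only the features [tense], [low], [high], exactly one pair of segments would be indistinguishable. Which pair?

/o/ (mid back rounded tense vowel) and /e/ (mid front unrounded tense vowel) are both [+tense], [-low], [-high], so none of the listed features separates them. (They do differ in [labial], [round] and [back], which are not among the given features.) Every other pair in the inventory differs on at least one listed feature.

o, e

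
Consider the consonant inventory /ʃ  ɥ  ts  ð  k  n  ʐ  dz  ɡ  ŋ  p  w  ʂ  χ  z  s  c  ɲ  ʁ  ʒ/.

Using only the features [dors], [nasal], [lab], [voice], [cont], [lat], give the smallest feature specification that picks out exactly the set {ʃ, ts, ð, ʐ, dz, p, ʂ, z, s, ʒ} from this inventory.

[-nasal, -dors]

Every target segment is [-nasal], [-dorsal]; each remaining inventory member fails at least one of these. Each conjunct is needed — [-dorsal] alone would also admit /n/; [-nasal] alone would also admit /ɥ, k, ɡ, w, …/ — and no other single listed feature has exactly this extension, so two is the minimum.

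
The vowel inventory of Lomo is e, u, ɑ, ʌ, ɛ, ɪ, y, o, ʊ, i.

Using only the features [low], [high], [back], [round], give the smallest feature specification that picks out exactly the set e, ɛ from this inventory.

Every target segment is [−high], [−back]; each remaining inventory member fails at least one of these. Each conjunct is needed — [−back] alone would also admit /ɪ, y, i/; [−high] alone would also admit /ɑ, ʌ, o/ — and no other single listed feature has exactly this extension, so two is the minimum.

[−high, −back]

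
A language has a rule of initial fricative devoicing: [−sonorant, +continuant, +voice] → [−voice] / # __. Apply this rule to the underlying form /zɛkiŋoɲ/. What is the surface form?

[sɛkiŋoɲ]

The only segment in the rule's environment that also matches [−sonorant, +continuant, +voice] is /z/. Applying [−voice] turns the voiced alveolar fricative into /s/ (voiceless alveolar fricative), giving [sɛkiŋoɲ].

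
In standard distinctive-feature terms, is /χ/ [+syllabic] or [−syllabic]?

As the voiceless uvular fricative, /χ/ is [−syllabic].

[−syllabic]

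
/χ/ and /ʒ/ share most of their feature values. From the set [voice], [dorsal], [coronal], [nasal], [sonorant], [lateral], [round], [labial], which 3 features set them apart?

The two segments share [−nasal], [−sonorant], [−lateral], [−round], [−labial]. The only features from the list on which they differ: /χ/ is [−voice] while /ʒ/ is [+voice]; /χ/ is [−coronal] while /ʒ/ is [+coronal]; /χ/ is [+dorsal] while /ʒ/ is [−dorsal].

[voice], [coronal], [dorsal]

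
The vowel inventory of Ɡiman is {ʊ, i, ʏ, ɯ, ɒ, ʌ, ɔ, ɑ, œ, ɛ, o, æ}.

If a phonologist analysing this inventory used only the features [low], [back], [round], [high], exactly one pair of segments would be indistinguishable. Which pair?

o, ɔ

/o/ (mid back rounded tense vowel) and /ɔ/ (mid back rounded lax vowel) are both [-low], [+back], [+round], [-high], so none of the listed features separates them. (They do differ in [tense], which is not among the given features.) Every other pair in the inventory differs on at least one listed feature.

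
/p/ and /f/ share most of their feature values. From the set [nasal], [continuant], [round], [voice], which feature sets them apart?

[continuant]

/p/ is the voiceless bilabial stop and /f/ is the voiceless labiodental fricative. Both are [-nasal], [-round], [-voice]. /p/ is [-continuant] while /f/ is [+continuant], so the distinguishing feature is [continuant].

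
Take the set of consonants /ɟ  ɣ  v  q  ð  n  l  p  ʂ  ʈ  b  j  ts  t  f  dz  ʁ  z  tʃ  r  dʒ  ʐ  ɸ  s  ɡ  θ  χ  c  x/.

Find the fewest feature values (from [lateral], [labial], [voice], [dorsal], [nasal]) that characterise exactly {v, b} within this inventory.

[+voice, +labial]

The class [+voice], [+labial] has exactly /v, b/ as its extension in this inventory. No smaller conjunction from the listed features achieves this: [+labial] alone would also admit /p, f, ɸ/; [+voice] alone would also admit /ɟ, ɣ, ð, n, …/; and checking the remaining single features turns up none with this extension.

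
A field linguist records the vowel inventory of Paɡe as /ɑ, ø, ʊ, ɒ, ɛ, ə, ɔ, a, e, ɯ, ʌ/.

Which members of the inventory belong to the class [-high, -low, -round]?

ɛ, ə, e, ʌ

Eliminate segments failing any feature: /ɑ, ɒ, a/ are [+low]; /ø, ɔ/ are [+round]; /ʊ, ɯ/ are [+high]. The remaining /ɛ, ə, e, ʌ/ satisfy [-high], [-low], [-round].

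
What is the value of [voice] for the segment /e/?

[+voice]

/e/ is the mid front unrounded tense vowel, hence [+voice].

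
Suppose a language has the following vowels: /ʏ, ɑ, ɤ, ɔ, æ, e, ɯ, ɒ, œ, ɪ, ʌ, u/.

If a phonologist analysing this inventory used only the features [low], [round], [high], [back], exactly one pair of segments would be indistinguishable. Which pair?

ɤ, ʌ

On the given features, /ɤ/ and /ʌ/ have an identical profile: [−low], [−round], [−high], [+back]. No other two segments in the inventory coincide on all 4 features. (They do differ in [tense], which is not among the given features.)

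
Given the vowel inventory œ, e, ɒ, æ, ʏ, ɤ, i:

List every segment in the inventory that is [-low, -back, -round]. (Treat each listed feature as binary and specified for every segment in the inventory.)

e, i

Checking each segment against [-low], [-back], [-round]: /e/ (mid front unrounded tense vowel), /i/ (high front unrounded tense vowel) satisfy every feature; every other segment in the inventory fails at least one.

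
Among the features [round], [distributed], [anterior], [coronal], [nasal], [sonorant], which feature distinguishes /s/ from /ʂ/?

The two segments share [−round], [−distributed], [+coronal], [−nasal], [−sonorant]. The only feature from the list on which they differ: /s/ is [+anterior] while /ʂ/ is [−anterior].

[anterior]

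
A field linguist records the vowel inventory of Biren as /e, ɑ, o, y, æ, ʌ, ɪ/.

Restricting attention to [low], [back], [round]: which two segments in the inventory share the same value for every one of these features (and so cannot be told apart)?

On the given features, /ɪ/ and /e/ have an identical profile: [−low], [−back], [−round]. No other two segments in the inventory coincide on all 3 features. (They do differ in [high] and [tense], which are not among the given features.)

ɪ, e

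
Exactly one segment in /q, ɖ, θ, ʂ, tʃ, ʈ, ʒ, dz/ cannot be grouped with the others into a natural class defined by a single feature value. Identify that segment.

q

[coronal] (equivalently [dorsal]) groups all but one: /dz, θ, tʃ, ʈ, ʂ, ʒ, ɖ/ share [+coronal] while /q/ (voiceless uvular stop) alone is [-coronal]. Removing any other segment would not leave a single-feature class that excludes it.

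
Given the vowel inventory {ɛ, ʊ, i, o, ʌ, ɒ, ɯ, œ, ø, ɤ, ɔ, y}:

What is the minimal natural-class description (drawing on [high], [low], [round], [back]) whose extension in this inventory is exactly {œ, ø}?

The class [−high], [−back], [+round] has exactly /œ, ø/ as its extension in this inventory. No smaller conjunction from the listed features achieves this: [−back, +round] alone would also admit /y/; [−high, +round] alone would also admit /o, ɒ, ɔ/; [−high, −back] alone would also admit /ɛ/; and checking the remaining two-feature bundles turns up none with this extension.

[−high, −back, +round]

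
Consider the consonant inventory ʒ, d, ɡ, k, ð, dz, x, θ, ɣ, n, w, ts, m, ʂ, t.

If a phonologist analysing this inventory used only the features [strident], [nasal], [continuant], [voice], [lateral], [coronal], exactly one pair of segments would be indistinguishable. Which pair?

/ɣ/ (voiced velar fricative) and /w/ (labial-velar glide) are both [−strident], [−nasal], [+continuant], [+voice], [−lateral], [−coronal], so none of the listed features separates them. (They do differ in [sonorant], [labial] and [round], which are not among the given features.) Every other pair in the inventory differs on at least one listed feature.

ɣ, w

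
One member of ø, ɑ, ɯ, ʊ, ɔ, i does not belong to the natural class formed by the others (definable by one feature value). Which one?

ɑ

The remaining segments after removing /ɑ/ share [-low]; /ɑ/ (low back unrounded vowel) is [+low]. For every other candidate removal, the leftover set fails to share any single feature value that the removed segment lacks.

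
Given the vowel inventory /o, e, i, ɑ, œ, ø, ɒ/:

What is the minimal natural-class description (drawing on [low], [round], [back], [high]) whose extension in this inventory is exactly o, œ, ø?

The class [−low], [+round] has exactly /o, œ, ø/ as its extension in this inventory. No smaller conjunction from the listed features achieves this: [+round] alone would also admit /ɒ/; [−low] alone would also admit /e, i/; and checking the remaining single features turns up none with this extension.

[−low, +round]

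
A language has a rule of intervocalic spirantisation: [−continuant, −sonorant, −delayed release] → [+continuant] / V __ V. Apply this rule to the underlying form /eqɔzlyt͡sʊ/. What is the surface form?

/q/ satisfies [−continuant, −sonorant, −delayed release] and sits in V __ V. The [+continuant] counterpart of the voiceless uvular stop is /χ/. Other segments in /eqɔzlyt͡sʊ/ either fail the structural description or are not in the environment, so the surface form is [eχɔzlyt͡sʊ].

[eχɔzlyt͡sʊ]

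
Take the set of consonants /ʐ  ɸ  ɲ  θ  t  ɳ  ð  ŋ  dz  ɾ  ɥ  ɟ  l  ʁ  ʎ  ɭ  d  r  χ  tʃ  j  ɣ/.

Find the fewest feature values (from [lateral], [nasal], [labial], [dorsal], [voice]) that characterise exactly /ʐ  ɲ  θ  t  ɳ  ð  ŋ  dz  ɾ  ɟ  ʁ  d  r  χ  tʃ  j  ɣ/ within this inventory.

[−lateral, −labial]

The class [−lateral], [−labial] has exactly /ʐ, ɲ, θ, t, ɳ, ð, ŋ, dz, ɾ, ɟ, ʁ, d, r, χ, tʃ, j, ɣ/ as its extension in this inventory. No smaller conjunction from the listed features achieves this: [−labial] alone would also admit /l, ʎ, ɭ/; [−lateral] alone would also admit /ɸ, ɥ/; and checking the remaining single features turns up none with this extension.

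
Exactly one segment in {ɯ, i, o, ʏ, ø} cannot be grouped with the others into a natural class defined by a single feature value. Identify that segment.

The remaining segments after removing /ʏ/ share [+tense]; /ʏ/ (high front rounded lax vowel) is [−tense]. For every other candidate removal, the leftover set fails to share any single feature value that the removed segment lacks.

ʏ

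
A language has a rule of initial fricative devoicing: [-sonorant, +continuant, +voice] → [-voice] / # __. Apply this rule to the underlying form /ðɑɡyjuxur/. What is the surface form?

Only the initial segment /ð/ is both word-initial and matches the structural description. It is a voiced dental fricative, so [-sonorant, +continuant, +voice] holds; changing it to [-voice] with all other features held fixed yields /θ/ (voiceless dental fricative). No other segment meets both the structural description and the environment, so the output is [θɑɡyjuxur].

[θɑɡyjuxur]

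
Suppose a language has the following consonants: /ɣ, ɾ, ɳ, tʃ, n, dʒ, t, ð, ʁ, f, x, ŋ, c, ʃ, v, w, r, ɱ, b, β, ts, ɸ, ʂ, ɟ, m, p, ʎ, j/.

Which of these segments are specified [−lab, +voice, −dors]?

Checking each segment against [−labial], [+voice], [−dorsal]: /ɾ/ (alveolar tap), /ɳ/ (retroflex nasal), /n/ (alveolar nasal), /dʒ/ (voiced postalveolar affricate), /ð/ (voiced dental fricative), /r/ (alveolar trill) satisfy every feature; every other segment in the inventory fails at least one.

ɾ, ɳ, n, dʒ, ð, r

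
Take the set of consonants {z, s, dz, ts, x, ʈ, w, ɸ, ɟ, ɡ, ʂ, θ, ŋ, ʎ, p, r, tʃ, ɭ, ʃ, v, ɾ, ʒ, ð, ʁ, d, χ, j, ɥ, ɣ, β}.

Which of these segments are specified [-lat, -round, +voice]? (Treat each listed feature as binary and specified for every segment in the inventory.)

z, dz, ɟ, ɡ, ŋ, r, v, ɾ, ʒ, ð, ʁ, d, j, ɣ, β

Among the inventory, the [-lateral] segments are /z, s, dz, ts, x, ʈ, w, ɸ, ɟ, ɡ, ʂ, θ, ŋ, p, r, tʃ, ʃ, v, ɾ, ʒ, ð, ʁ, d, χ, j, ɥ, ɣ, β/.
Then [-round] gives /z, s, dz, ts, x, ʈ, ɸ, ɟ, ɡ, ʂ, θ, ŋ, p, r, tʃ, ʃ, v, ɾ, ʒ, ð, ʁ, d, χ, j, ɣ, β/.
Then [+voice] leaves /z, dz, ɟ, ɡ, ŋ, r, v, ɾ, ʒ, ð, ʁ, d, j, ɣ, β/.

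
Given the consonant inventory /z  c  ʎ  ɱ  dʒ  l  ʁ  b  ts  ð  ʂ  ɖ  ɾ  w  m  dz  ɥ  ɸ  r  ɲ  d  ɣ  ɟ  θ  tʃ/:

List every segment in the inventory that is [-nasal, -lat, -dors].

z, dʒ, b, ts, ð, ʂ, ɖ, ɾ, dz, ɸ, r, d, θ, tʃ

Eliminate segments failing any feature: /c, ʁ, w, ɥ, ɣ, ɟ/ are [+dorsal]; /ʎ, l/ are [+lateral]; /ɱ, m, ɲ/ are [+nasal]. The remaining /z, dʒ, b, ts, ð, ʂ, ɖ, ɾ, dz, ɸ, r, d, θ, tʃ/ satisfy [-nasal], [-lateral], [-dorsal].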